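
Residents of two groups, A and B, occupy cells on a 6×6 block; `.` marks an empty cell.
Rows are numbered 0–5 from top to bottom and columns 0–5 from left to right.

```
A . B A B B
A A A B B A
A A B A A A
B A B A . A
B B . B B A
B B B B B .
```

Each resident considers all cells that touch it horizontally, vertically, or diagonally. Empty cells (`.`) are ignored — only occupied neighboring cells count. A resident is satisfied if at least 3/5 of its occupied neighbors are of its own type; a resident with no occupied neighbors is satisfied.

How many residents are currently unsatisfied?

14

Row 0: (0,0)A 2/2 ok · (0,2)B 1/4 unhappy · (0,3)A 1/5 unhappy · (0,4)B 3/5 ok · (0,5)B 2/3 ok
Row 1: (1,0)A 4/4 ok · (1,1)A 5/7 ok · (1,2)A 4/7 unhappy · (1,3)B 4/8 unhappy · (1,4)B 3/8 unhappy · (1,5)A 2/5 unhappy
Row 2: (2,0)A 4/5 ok · (2,1)A 5/8 ok · (2,2)B 2/8 unhappy · (2,3)A 3/7 unhappy · (2,4)A 5/7 ok · (2,5)A 3/4 ok
Row 3: (3,0)B 2/5 unhappy · (3,1)A 2/7 unhappy · (3,2)B 3/7 unhappy · (3,3)A 2/6 unhappy · (3,5)A 3/4 ok
Row 4: (4,0)B 4/5 ok · (4,1)B 6/7 ok · (4,3)B 5/6 ok · (4,4)B 3/6 unhappy · (4,5)A 1/3 unhappy
Row 5: (5,0)B 3/3 ok · (5,1)B 4/4 ok · (5,2)B 4/4 ok · (5,3)B 4/4 ok · (5,4)B 3/4 ok
Unsatisfied: (0,2), (0,3), (1,2), (1,3), (1,4), (1,5), (2,2), (2,3), (3,0), (3,1), (3,2), (3,3), (4,4), (4,5) — 14 in total.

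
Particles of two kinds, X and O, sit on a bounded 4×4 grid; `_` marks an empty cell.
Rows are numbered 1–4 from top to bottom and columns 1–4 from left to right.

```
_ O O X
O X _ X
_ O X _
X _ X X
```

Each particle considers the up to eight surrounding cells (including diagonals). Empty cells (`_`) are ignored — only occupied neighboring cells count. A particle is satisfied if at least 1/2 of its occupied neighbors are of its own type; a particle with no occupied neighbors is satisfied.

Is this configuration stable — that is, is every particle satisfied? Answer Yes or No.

No

(1,2)O 2/3 ✓
(1,3)O 1/4 ✗
(1,4)X 1/2 ✓
(2,1)O 2/3 ✓
(2,2)X 1/5 ✗
(2,4)X 2/3 ✓
(3,2)O 1/5 ✗
(3,3)X 4/5 ✓
(4,1)X 0/1 ✗
(4,3)X 2/3 ✓
(4,4)X 2/2 ✓
For instance (1,3) has only 1/4 same-type neighbors, below 1/2.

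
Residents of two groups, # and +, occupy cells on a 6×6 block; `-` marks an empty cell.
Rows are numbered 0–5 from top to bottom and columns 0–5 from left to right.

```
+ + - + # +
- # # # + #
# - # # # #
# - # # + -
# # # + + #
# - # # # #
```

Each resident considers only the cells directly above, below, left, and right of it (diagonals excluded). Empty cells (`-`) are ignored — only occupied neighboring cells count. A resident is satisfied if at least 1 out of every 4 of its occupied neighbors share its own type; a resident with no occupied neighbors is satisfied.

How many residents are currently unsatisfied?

4

Row 0: (0,0)+ 1/1 ok · (0,1)+ 1/2 ok · (0,3)+ 0/2 unhappy · (0,4)# 0/3 unhappy · (0,5)+ 0/2 unhappy
Row 1: (1,1)# 1/2 ok · (1,2)# 3/3 ok · (1,3)# 2/4 ok · (1,4)+ 0/4 unhappy · (1,5)# 1/3 ok
Row 2: (2,0)# 1/1 ok · (2,2)# 3/3 ok · (2,3)# 4/4 ok · (2,4)# 2/4 ok · (2,5)# 2/2 ok
Row 3: (3,0)# 2/2 ok · (3,2)# 3/3 ok · (3,3)# 2/4 ok · (3,4)+ 1/3 ok
Row 4: (4,0)# 3/3 ok · (4,1)# 2/2 ok · (4,2)# 3/4 ok · (4,3)+ 1/4 ok · (4,4)+ 2/4 ok · (4,5)# 1/2 ok
Row 5: (5,0)# 1/1 ok · (5,2)# 2/2 ok · (5,3)# 2/3 ok · (5,4)# 2/3 ok · (5,5)# 2/2 ok
Unsatisfied: (0,3), (0,4), (0,5), (1,4) — 4 in total.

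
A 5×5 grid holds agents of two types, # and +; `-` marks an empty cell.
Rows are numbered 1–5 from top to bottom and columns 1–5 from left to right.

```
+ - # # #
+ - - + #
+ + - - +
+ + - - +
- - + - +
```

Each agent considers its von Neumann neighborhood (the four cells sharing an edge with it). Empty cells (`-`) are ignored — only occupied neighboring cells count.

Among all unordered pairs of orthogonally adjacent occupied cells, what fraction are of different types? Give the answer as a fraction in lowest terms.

Scan each occupied cell's neighbors to the right and below so each pair is counted once.
Row 1: +(1,1)–+(2,1)= #(1,3)–#(1,4)= #(1,4)–#(1,5)= #(1,4)–+(2,4)≠ #(1,5)–#(2,5)=  → 1/5 unlike.
Row 2: +(2,1)–+(3,1)= +(2,4)–#(2,5)≠ #(2,5)–+(3,5)≠  → 2/3 unlike.
Row 3: +(3,1)–+(3,2)= +(3,1)–+(4,1)= +(3,2)–+(4,2)= +(3,5)–+(4,5)=  → 0/4 unlike.
Row 4: +(4,1)–+(4,2)= +(4,5)–+(5,5)=  → 0/2 unlike.
Total adjacent occupied pairs: 14; unlike-type pairs: 3.
3/14 is already in lowest terms.

3/14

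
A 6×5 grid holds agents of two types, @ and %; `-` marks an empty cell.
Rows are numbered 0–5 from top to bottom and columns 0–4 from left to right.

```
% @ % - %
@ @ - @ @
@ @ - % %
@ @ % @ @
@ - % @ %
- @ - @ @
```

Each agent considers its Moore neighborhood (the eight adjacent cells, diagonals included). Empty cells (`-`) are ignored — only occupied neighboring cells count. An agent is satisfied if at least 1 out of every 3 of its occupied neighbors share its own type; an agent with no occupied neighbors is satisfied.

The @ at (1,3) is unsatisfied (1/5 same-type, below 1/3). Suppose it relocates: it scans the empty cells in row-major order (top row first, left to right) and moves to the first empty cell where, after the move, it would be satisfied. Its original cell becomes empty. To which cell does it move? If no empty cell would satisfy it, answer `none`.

Vacating (1,3). Empty cells in order:
  (0,3): 1/3 same-type → satisfied — stop here.

(0,3)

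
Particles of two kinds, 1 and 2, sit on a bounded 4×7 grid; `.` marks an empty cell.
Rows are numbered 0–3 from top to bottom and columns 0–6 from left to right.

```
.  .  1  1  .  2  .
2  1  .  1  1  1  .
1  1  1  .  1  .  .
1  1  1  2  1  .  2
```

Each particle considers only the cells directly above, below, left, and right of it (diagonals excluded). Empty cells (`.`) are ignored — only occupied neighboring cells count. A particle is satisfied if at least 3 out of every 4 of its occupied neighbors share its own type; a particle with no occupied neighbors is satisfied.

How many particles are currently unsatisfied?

Row 0: (0,2)1 1/1 satisfied · (0,3)1 2/2 satisfied · (0,5)2 0/1 not
Row 1: (1,0)2 0/2 not · (1,1)1 1/2 not · (1,3)1 2/2 satisfied · (1,4)1 3/3 satisfied · (1,5)1 1/2 not
Row 2: (2,0)1 2/3 not · (2,1)1 4/4 satisfied · (2,2)1 2/2 satisfied · (2,4)1 2/2 satisfied
Row 3: (3,0)1 2/2 satisfied · (3,1)1 3/3 satisfied · (3,2)1 2/3 not · (3,3)2 0/2 not · (3,4)1 1/2 not · (3,6)2 0/0 satisfied
Unsatisfied: (0,5), (1,0), (1,1), (1,5), (2,0), (3,2), (3,3), (3,4) — 8 in total.

8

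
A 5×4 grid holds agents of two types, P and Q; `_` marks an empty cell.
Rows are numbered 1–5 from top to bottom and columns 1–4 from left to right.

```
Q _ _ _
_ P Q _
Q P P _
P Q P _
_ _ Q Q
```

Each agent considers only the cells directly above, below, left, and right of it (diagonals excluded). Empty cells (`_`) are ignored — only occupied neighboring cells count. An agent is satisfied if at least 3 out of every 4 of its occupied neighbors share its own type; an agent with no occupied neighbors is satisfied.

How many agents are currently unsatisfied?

Row 1: (1,1)Q 0/0 ✓
Row 2: (2,2)P 1/2 ✗ · (2,3)Q 0/2 ✗
Row 3: (3,1)Q 0/2 ✗ · (3,2)P 2/4 ✗ · (3,3)P 2/3 ✗
Row 4: (4,1)P 0/2 ✗ · (4,2)Q 0/3 ✗ · (4,3)P 1/3 ✗
Row 5: (5,3)Q 1/2 ✗ · (5,4)Q 1/1 ✓
Unsatisfied: (2,2), (2,3), (3,1), (3,2), (3,3), (4,1), (4,2), (4,3), (5,3) — 9 in total.

9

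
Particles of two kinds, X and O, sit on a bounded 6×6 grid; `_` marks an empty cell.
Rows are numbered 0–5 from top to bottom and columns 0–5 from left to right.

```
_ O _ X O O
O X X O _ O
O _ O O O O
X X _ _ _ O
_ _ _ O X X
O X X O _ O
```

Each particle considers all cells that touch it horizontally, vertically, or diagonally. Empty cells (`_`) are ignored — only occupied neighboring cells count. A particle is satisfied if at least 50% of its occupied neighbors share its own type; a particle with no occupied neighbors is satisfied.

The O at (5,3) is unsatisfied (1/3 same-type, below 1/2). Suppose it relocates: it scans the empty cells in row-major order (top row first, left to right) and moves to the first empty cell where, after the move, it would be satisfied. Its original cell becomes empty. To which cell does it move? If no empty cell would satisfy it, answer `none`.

Vacating (5,3). Empty cells in order:
  (0,0): 2/3 same-type → satisfied — stop here.

(0,0)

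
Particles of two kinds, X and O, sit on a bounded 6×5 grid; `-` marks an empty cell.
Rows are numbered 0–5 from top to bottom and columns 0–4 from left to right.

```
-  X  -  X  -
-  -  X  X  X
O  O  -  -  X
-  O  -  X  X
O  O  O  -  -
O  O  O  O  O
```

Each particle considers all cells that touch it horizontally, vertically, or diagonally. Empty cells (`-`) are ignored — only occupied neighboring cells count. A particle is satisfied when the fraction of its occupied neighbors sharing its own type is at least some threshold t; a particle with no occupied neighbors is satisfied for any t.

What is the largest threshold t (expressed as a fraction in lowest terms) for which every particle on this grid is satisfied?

2/3

Row 0: (0,1)X 1/1 · (0,3)X 3/3
Row 1: (1,2)X 3/4 · (1,3)X 4/4 · (1,4)X 3/3
Row 2: (2,0)O 2/2 · (2,1)O 2/3 · (2,4)X 4/4
Row 3: (3,1)O 5/5 · (3,3)X 2/3 · (3,4)X 2/2
Row 4: (4,0)O 4/4 · (4,1)O 6/6 · (4,2)O 5/6
Row 5: (5,0)O 3/3 · (5,1)O 5/5 · (5,2)O 4/4 · (5,3)O 3/3 · (5,4)O 1/1
The smallest same-type fraction is 2/3 at (2,1), which reduces to 2/3. Any threshold above that leaves this particle unsatisfied.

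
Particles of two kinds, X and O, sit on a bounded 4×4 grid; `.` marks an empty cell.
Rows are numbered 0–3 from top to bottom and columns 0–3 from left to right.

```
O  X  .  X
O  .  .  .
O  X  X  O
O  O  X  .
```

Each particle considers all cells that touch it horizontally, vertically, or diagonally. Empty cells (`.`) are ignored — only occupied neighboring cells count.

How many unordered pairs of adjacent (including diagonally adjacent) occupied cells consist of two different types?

Scan each occupied cell's neighbors to the right and below (and the two forward diagonals) so each pair is counted once.
Row 0: O(0,0)–X(0,1)≠ O(0,0)–O(1,0)= X(0,1)–O(1,0)≠  → 2/3 unlike.
Row 1: O(1,0)–O(2,0)= O(1,0)–X(2,1)≠  → 1/2 unlike.
Row 2: O(2,0)–X(2,1)≠ O(2,0)–O(3,0)= O(2,0)–O(3,1)= X(2,1)–X(2,2)= X(2,1)–O(3,1)≠ X(2,1)–X(3,2)= X(2,1)–O(3,0)≠ X(2,2)–O(2,3)≠ X(2,2)–X(3,2)= X(2,2)–O(3,1)≠ O(2,3)–X(3,2)≠  → 6/11 unlike.
Row 3: O(3,0)–O(3,1)= O(3,1)–X(3,2)≠  → 1/2 unlike.
Total adjacent occupied pairs: 18; unlike-type pairs: 10.

10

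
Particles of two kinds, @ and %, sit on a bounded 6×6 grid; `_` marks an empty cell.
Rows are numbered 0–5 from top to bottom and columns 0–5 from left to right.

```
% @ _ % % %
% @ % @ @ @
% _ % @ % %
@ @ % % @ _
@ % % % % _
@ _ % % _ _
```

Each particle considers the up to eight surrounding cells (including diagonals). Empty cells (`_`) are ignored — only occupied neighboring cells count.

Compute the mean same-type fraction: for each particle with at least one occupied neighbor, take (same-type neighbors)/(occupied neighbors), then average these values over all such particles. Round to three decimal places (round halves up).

Row 0: (0,0)% 1/3 · (0,1)@ 1/4 · (0,3)% 2/4 · (0,4)% 2/5 · (0,5)% 1/3
Row 1: (1,0)% 2/4 · (1,1)@ 1/6 · (1,2)% 2/6 · (1,3)@ 2/7 · (1,4)@ 3/8 · (1,5)@ 1/5
Row 2: (2,0)% 1/4 · (2,2)% 3/7 · (2,3)@ 3/8 · (2,4)% 2/7 · (2,5)% 1/4
Row 3: (3,0)@ 2/4 · (3,1)@ 2/7 · (3,2)% 5/7 · (3,3)% 6/8 · (3,4)@ 1/6
Row 4: (4,0)@ 3/4 · (4,1)% 3/7 · (4,2)% 6/7 · (4,3)% 6/7 · (4,4)% 3/4
Row 5: (5,0)@ 1/2 · (5,2)% 4/4 · (5,3)% 4/4
Sum over 29 particles: 1/3 + 1/4 + 2/4 + 2/5 + 1/3 + 2/4 + 1/6 + 2/6 + 2/7 + 3/8 + 1/5 + 1/4 + 3/7 + 3/8 + 2/7 + 1/4 + 2/4 + 2/7 + 5/7 + 6/8 + 1/6 + 3/4 + 3/7 + 6/7 + 6/7 + 3/4 + 1/2 + 4/4 + 4/4 = 5807/420; mean = 5807/420 ÷ 29 = 5807/12180 = 0.476765… → 0.477.

0.477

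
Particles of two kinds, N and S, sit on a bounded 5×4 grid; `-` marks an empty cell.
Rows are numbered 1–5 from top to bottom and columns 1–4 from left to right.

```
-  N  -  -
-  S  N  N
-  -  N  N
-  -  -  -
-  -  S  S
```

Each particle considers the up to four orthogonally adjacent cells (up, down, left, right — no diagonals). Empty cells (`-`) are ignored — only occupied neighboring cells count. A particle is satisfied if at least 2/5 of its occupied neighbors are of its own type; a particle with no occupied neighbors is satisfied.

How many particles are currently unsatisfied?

2

(1,2)N 0/1 ✗
(2,2)S 0/2 ✗
(2,3)N 2/3 ✓
(2,4)N 2/2 ✓
(3,3)N 2/2 ✓
(3,4)N 2/2 ✓
(5,3)S 1/1 ✓
(5,4)S 1/1 ✓
Unsatisfied: (1,2), (2,2) — 2 in total.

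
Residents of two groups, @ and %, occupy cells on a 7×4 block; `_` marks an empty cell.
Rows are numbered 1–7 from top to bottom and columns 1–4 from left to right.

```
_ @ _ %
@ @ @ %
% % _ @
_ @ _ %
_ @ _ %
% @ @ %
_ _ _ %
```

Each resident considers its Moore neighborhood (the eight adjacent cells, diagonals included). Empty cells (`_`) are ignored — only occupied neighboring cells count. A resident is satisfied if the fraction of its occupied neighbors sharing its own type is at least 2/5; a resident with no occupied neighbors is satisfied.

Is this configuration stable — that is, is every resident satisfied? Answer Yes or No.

Row 1: (1,2)@ 3/3 satisfied · (1,4)% 1/2 satisfied
Row 2: (2,1)@ 2/4 satisfied · (2,2)@ 3/5 satisfied · (2,3)@ 3/6 satisfied · (2,4)% 1/3 not
Row 3: (3,1)% 1/4 not · (3,2)% 1/5 not · (3,4)@ 1/3 not
Row 4: (4,2)@ 1/3 not · (4,4)% 1/2 satisfied
Row 5: (5,2)@ 3/4 satisfied · (5,4)% 2/3 satisfied
Row 6: (6,1)% 0/2 not · (6,2)@ 2/3 satisfied · (6,3)@ 2/5 satisfied · (6,4)% 2/3 satisfied
Row 7: (7,4)% 1/2 satisfied
For instance (2,4) has only 1/3 same-type neighbors, below 2/5.

No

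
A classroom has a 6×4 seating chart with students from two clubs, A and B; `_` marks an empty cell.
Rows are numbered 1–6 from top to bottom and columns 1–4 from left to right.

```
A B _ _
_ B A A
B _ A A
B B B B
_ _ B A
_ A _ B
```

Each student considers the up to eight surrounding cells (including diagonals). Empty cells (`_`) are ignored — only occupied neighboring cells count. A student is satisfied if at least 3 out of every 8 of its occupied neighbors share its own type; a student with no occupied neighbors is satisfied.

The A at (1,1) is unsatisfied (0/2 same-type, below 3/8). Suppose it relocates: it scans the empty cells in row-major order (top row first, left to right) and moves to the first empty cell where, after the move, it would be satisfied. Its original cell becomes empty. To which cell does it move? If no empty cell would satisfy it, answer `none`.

Vacating (1,1). Empty cells in order:
  (1,3): 2/4 same-type → satisfied — stop here.

(1,3)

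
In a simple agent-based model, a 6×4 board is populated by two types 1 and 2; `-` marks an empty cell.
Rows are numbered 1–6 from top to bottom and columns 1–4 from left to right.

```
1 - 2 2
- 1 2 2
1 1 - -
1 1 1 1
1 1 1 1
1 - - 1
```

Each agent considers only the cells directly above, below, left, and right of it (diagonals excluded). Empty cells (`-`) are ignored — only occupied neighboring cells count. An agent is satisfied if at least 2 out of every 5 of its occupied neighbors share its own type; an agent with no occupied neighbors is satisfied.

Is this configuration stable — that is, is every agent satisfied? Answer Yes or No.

Yes

Row 1: (1,1)1 0/0 ✓ · (1,3)2 2/2 ✓ · (1,4)2 2/2 ✓
Row 2: (2,2)1 1/2 ✓ · (2,3)2 2/3 ✓ · (2,4)2 2/2 ✓
Row 3: (3,1)1 2/2 ✓ · (3,2)1 3/3 ✓
Row 4: (4,1)1 3/3 ✓ · (4,2)1 4/4 ✓ · (4,3)1 3/3 ✓ · (4,4)1 2/2 ✓
Row 5: (5,1)1 3/3 ✓ · (5,2)1 3/3 ✓ · (5,3)1 3/3 ✓ · (5,4)1 3/3 ✓
Row 6: (6,1)1 1/1 ✓ · (6,4)1 1/1 ✓
All meet the threshold, so the configuration is stable.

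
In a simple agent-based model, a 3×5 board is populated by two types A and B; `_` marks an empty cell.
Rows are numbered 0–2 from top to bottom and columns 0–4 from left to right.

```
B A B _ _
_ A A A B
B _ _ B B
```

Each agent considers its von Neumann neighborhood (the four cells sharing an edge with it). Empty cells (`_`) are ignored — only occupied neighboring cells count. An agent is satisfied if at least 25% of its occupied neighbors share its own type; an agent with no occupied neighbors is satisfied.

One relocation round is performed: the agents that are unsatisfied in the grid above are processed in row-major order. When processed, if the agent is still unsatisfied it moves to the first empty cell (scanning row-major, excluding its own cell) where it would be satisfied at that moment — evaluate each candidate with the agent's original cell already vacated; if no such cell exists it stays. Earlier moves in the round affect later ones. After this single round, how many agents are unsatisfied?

Initially unsatisfied (in order): (0,0), (0,2).
  (0,0) → (0,3).
  (0,2): now satisfied by earlier moves; stays.
Resulting grid:
_ A B B _
_ A A A B
B _ _ B B
All satisfied now.

0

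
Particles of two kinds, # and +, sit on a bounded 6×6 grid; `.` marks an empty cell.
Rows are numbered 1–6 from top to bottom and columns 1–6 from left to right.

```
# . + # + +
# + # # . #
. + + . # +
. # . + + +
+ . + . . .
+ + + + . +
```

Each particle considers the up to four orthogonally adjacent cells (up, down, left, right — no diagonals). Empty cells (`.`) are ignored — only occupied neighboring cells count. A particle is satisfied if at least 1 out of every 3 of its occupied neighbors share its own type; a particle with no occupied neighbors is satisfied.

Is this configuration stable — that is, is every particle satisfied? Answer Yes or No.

Row 1: (1,1)# 1/1 ✓ · (1,3)+ 0/2 ✗ · (1,4)# 1/3 ✓ · (1,5)+ 1/2 ✓ · (1,6)+ 1/2 ✓
Row 2: (2,1)# 1/2 ✓ · (2,2)+ 1/3 ✓ · (2,3)# 1/4 ✗ · (2,4)# 2/2 ✓ · (2,6)# 0/2 ✗
Row 3: (3,2)+ 2/3 ✓ · (3,3)+ 1/2 ✓ · (3,5)# 0/2 ✗ · (3,6)+ 1/3 ✓
Row 4: (4,2)# 0/1 ✗ · (4,4)+ 1/1 ✓ · (4,5)+ 2/3 ✓ · (4,6)+ 2/2 ✓
Row 5: (5,1)+ 1/1 ✓ · (5,3)+ 1/1 ✓
Row 6: (6,1)+ 2/2 ✓ · (6,2)+ 2/2 ✓ · (6,3)+ 3/3 ✓ · (6,4)+ 1/1 ✓ · (6,6)+ 0/0 ✓
For instance (1,3) has only 0/2 same-type neighbors, below 1/3.

No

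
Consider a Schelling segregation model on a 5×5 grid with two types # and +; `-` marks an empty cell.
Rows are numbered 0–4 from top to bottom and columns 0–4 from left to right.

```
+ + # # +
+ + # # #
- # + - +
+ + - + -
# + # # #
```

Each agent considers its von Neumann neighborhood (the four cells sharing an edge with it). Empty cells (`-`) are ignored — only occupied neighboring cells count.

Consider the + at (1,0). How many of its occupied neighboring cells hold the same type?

Occupied neighbors of (1,0): (0,0)=+, (1,1)=+.
Same type (+): 2 of 2.

2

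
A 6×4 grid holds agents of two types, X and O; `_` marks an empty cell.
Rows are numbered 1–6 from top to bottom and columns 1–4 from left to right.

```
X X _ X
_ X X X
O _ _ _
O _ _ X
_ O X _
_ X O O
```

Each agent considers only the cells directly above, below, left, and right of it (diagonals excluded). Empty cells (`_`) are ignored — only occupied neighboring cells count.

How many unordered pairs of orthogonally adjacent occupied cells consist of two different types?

4

Scan each occupied cell's neighbors to the right and below so each pair is counted once.
Row 1: X(1,1)–X(1,2)= X(1,2)–X(2,2)= X(1,4)–X(2,4)=  → 0/3 unlike.
Row 2: X(2,2)–X(2,3)= X(2,3)–X(2,4)=  → 0/2 unlike.
Row 3: O(3,1)–O(4,1)=  → 0/1 unlike.
Row 5: O(5,2)–X(5,3)≠ O(5,2)–X(6,2)≠ X(5,3)–O(6,3)≠  → 3/3 unlike.
Row 6: X(6,2)–O(6,3)≠ O(6,3)–O(6,4)=  → 1/2 unlike.
Total adjacent occupied pairs: 11; unlike-type pairs: 4.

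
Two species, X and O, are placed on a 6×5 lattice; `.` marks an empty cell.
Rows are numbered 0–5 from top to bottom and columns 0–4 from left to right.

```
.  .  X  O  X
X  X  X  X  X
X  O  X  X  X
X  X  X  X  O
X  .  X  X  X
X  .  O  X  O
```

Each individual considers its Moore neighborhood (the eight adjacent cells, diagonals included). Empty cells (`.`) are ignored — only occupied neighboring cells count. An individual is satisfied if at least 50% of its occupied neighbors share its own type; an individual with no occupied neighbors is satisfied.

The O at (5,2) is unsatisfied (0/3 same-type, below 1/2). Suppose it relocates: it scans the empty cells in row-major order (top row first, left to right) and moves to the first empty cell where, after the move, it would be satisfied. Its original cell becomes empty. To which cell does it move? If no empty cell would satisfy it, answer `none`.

Vacating (5,2). Empty cells in order:
  (0,0): 0/2 same-type → still unsatisfied.
  (0,1): 0/4 same-type → still unsatisfied.
  (4,1): 0/6 same-type → still unsatisfied.
  (5,1): 0/3 same-type → still unsatisfied.

none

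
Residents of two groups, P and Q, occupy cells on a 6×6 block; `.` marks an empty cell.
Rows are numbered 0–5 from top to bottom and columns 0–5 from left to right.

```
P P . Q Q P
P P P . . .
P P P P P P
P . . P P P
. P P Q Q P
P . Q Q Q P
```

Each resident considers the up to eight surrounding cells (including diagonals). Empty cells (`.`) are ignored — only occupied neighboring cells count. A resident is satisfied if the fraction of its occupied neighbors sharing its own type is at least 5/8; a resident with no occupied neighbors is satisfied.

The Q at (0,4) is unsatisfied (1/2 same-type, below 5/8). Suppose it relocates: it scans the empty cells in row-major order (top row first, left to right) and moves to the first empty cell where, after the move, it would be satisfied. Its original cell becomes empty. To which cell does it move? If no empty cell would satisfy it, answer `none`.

none

Vacating (0,4). Empty cells in order:
  (0,2): 1/4 same-type → still unsatisfied.
  (1,3): 1/5 same-type → still unsatisfied.
  (1,4): 1/5 same-type → still unsatisfied.
  (1,5): 0/3 same-type → still unsatisfied.
  (3,1): 0/6 same-type → still unsatisfied.
  (3,2): 1/7 same-type → still unsatisfied.
  (4,0): 0/3 same-type → still unsatisfied.
  (5,1): 1/4 same-type → still unsatisfied.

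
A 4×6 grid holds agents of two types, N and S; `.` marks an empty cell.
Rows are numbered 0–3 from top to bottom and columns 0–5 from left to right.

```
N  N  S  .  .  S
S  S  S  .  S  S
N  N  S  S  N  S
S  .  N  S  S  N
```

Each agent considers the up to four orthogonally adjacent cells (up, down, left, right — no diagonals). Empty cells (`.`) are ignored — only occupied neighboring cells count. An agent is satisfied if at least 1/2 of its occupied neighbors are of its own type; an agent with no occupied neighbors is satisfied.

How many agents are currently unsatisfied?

(0,0)N 1/2 ok
(0,1)N 1/3 unhappy
(0,2)S 1/2 ok
(0,5)S 1/1 ok
(1,0)S 1/3 unhappy
(1,1)S 2/4 ok
(1,2)S 3/3 ok
(1,4)S 1/2 ok
(1,5)S 3/3 ok
(2,0)N 1/3 unhappy
(2,1)N 1/3 unhappy
(2,2)S 2/4 ok
(2,3)S 2/3 ok
(2,4)N 0/4 unhappy
(2,5)S 1/3 unhappy
(3,0)S 0/1 unhappy
(3,2)N 0/2 unhappy
(3,3)S 2/3 ok
(3,4)S 1/3 unhappy
(3,5)N 0/2 unhappy
Unsatisfied: (0,1), (1,0), (2,0), (2,1), (2,4), (2,5), (3,0), (3,2), (3,4), (3,5) — 10 in total.

10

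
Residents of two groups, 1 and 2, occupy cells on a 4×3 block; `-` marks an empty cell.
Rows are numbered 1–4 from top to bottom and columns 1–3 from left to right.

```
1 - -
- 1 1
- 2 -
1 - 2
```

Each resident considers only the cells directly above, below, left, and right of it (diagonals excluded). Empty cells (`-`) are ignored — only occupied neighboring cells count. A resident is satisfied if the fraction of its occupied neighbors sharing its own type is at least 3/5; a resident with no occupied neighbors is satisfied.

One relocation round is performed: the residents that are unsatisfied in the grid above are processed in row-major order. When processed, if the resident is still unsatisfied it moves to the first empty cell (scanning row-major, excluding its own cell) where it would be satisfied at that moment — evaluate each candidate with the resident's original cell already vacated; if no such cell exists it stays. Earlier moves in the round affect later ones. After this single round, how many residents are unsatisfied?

Initially unsatisfied (in order): (2,2), (3,2).
  (2,2) → (1,2).
  (3,2): now satisfied by earlier moves; stays.
Resulting grid:
1 1 -
- - 1
- 2 -
1 - 2
All satisfied now.

0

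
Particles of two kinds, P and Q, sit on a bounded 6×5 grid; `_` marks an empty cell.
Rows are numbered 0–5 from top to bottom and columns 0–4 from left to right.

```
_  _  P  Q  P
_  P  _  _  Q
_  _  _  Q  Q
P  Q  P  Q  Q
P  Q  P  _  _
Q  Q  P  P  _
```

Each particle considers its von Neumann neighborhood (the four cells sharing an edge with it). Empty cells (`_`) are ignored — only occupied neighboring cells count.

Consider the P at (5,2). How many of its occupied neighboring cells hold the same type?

Occupied neighbors of (5,2): (4,2)=P, (5,1)=Q, (5,3)=P.
Same type (P): 2 of 3.

2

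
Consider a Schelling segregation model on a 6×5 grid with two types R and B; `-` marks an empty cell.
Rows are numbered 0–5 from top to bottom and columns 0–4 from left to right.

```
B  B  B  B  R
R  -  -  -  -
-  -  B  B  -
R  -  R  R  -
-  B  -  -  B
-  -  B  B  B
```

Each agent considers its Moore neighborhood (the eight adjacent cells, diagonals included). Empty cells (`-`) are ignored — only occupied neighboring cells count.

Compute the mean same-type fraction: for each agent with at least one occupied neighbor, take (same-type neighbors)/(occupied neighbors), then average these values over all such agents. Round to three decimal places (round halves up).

(0,0)B 1/2
(0,1)B 2/3
(0,2)B 2/2
(0,3)B 1/2
(0,4)R 0/1
(1,0)R 0/2
(2,2)B 1/3
(2,3)B 1/3
(3,0)R 0/1
(3,2)R 1/4
(3,3)R 1/4
(4,1)B 1/3
(4,4)B 2/3
(5,2)B 2/2
(5,3)B 3/3
(5,4)B 2/2
Sum over 16 agents: 1/2 + 2/3 + 2/2 + 1/2 + 0/1 + 0/2 + 1/3 + 1/3 + 0/1 + 1/4 + 1/4 + 1/3 + 2/3 + 2/2 + 3/3 + 2/2 = 47/6; mean = 47/6 ÷ 16 = 47/96 = 0.489583… → 0.490.

0.490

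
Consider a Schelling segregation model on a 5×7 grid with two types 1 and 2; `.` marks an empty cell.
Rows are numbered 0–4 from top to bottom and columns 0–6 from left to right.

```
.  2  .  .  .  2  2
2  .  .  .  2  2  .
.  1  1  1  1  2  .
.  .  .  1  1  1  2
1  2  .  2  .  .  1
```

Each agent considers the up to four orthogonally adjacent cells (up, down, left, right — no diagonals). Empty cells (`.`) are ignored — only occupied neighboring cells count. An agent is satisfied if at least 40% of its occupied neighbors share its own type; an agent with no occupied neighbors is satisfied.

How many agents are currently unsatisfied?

(0,1)2 0/0 satisfied
(0,5)2 2/2 satisfied
(0,6)2 1/1 satisfied
(1,0)2 0/0 satisfied
(1,4)2 1/2 satisfied
(1,5)2 3/3 satisfied
(2,1)1 1/1 satisfied
(2,2)1 2/2 satisfied
(2,3)1 3/3 satisfied
(2,4)1 2/4 satisfied
(2,5)2 1/3 not
(3,3)1 2/3 satisfied
(3,4)1 3/3 satisfied
(3,5)1 1/3 not
(3,6)2 0/2 not
(4,0)1 0/1 not
(4,1)2 0/1 not
(4,3)2 0/1 not
(4,6)1 0/1 not
Unsatisfied: (2,5), (3,5), (3,6), (4,0), (4,1), (4,3), (4,6) — 7 in total.

7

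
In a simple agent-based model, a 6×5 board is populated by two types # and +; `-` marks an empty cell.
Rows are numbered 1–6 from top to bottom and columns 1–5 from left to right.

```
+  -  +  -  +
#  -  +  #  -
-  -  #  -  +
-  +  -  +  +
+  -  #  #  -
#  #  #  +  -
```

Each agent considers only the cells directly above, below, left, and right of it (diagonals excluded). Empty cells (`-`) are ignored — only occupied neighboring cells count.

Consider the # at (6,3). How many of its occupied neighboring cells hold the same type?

Occupied neighbors of (6,3): (5,3)=#, (6,2)=#, (6,4)=+.
Same type (#): 2 of 3.

2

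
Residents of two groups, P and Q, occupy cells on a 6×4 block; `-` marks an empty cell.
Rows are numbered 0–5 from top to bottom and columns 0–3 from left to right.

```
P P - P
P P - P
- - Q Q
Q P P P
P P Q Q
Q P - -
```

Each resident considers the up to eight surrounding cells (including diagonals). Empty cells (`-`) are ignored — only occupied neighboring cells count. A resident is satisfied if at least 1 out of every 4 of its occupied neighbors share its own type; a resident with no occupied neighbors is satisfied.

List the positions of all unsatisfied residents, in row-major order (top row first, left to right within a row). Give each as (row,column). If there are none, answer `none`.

(2,2), (3,0), (3,3), (4,2), (5,0)

(0,0)P 3/3 ok
(0,1)P 3/3 ok
(0,3)P 1/1 ok
(1,0)P 3/3 ok
(1,1)P 3/4 ok
(1,3)P 1/3 ok
(2,2)Q 1/6 unhappy
(2,3)Q 1/4 ok
(3,0)Q 0/3 unhappy
(3,1)P 3/6 ok
(3,2)P 3/7 ok
(3,3)P 1/5 unhappy
(4,0)P 3/5 ok
(4,1)P 4/7 ok
(4,2)Q 1/6 unhappy
(4,3)Q 1/3 ok
(5,0)Q 0/3 unhappy
(5,1)P 2/4 ok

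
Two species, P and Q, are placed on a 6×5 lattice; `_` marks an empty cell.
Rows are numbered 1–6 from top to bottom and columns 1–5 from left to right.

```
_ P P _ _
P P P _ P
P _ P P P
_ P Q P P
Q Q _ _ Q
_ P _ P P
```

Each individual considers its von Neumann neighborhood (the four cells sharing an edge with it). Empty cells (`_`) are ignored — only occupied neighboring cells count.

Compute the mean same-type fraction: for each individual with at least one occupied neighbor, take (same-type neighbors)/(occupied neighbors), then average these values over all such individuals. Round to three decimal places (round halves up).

(1,2)P 2/2
(1,3)P 2/2
(2,1)P 2/2
(2,2)P 3/3
(2,3)P 3/3
(2,5)P 1/1
(3,1)P 1/1
(3,3)P 2/3
(3,4)P 3/3
(3,5)P 3/3
(4,2)P 0/2
(4,3)Q 0/3
(4,4)P 2/3
(4,5)P 2/3
(5,1)Q 1/1
(5,2)Q 1/3
(5,5)Q 0/2
(6,2)P 0/1
(6,4)P 1/1
(6,5)P 1/2
Sum over 20 individuals: 2/2 + 2/2 + 2/2 + 3/3 + 3/3 + 1/1 + 1/1 + 2/3 + 3/3 + 3/3 + 0/2 + 0/3 + 2/3 + 2/3 + 1/1 + 1/3 + 0/2 + 0/1 + 1/1 + 1/2 = 83/6; mean = 83/6 ÷ 20 = 83/120 = 0.691666… → 0.692.

0.692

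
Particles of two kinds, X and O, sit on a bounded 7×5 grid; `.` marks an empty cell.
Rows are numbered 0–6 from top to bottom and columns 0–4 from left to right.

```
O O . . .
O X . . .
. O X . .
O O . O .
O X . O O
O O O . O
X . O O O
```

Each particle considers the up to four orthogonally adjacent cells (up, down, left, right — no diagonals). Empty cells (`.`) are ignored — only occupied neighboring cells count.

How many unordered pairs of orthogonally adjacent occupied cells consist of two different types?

Scan each occupied cell's neighbors to the right and below so each pair is counted once.
From row 0: 1 unlike of 3 pairs (running 1/3).
From row 1: 2 unlike of 2 pairs (running 3/5).
From row 2: 1 unlike of 2 pairs (running 4/7).
From row 3: 1 unlike of 4 pairs (running 5/11).
From row 4: 2 unlike of 5 pairs (running 7/16).
From row 5: 1 unlike of 5 pairs (running 8/21).
From row 6: 0 unlike of 2 pairs (running 8/23).
Total adjacent occupied pairs: 23; unlike-type pairs: 8.

8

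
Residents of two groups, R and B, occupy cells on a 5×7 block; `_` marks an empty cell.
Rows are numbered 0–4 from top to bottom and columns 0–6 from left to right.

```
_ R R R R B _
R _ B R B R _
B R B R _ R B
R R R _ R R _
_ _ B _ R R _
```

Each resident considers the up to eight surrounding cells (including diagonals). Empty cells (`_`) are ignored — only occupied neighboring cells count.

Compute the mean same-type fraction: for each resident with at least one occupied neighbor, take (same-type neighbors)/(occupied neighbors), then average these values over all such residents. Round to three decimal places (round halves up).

(0,1)R 2/3
(0,2)R 3/4
(0,3)R 3/5
(0,4)R 3/5
(0,5)B 1/3
(1,0)R 2/3
(1,2)B 1/7
(1,3)R 4/7
(1,4)B 1/7
(1,5)R 2/5
(2,0)B 0/4
(2,1)R 4/7
(2,2)B 1/6
(2,3)R 3/6
(2,5)R 3/5
(2,6)B 0/3
(3,0)R 2/3
(3,1)R 3/6
(3,2)R 3/5
(3,4)R 5/5
(3,5)R 4/5
(4,2)B 0/2
(4,4)R 3/3
(4,5)R 3/3
Sum over 24 residents: 2/3 + 3/4 + 3/5 + 3/5 + 1/3 + 2/3 + 1/7 + 4/7 + 1/7 + 2/5 + 0/4 + 4/7 + 1/6 + 3/6 + 3/5 + 0/3 + 2/3 + 3/6 + 3/5 + 5/5 + 4/5 + 0/2 + 3/3 + 3/3 = 1719/140; mean = 1719/140 ÷ 24 = 573/1120 = 0.511607… → 0.512.

0.512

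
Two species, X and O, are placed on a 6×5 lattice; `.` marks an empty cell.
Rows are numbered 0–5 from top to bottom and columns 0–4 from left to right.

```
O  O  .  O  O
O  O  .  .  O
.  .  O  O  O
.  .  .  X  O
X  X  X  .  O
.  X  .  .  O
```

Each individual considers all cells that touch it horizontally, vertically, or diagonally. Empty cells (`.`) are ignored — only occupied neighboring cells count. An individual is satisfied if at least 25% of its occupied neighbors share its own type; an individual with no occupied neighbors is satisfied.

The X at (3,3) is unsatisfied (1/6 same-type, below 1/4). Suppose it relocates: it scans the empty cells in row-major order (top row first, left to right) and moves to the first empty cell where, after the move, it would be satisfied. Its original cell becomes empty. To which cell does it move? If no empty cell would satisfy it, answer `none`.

Vacating (3,3). Empty cells in order:
  (0,2): 0/3 same-type → still unsatisfied.
  (1,2): 0/5 same-type → still unsatisfied.
  (1,3): 0/6 same-type → still unsatisfied.
  (2,0): 0/2 same-type → still unsatisfied.
  (2,1): 0/3 same-type → still unsatisfied.
  (3,0): 2/2 same-type → satisfied — stop here.

(3,0)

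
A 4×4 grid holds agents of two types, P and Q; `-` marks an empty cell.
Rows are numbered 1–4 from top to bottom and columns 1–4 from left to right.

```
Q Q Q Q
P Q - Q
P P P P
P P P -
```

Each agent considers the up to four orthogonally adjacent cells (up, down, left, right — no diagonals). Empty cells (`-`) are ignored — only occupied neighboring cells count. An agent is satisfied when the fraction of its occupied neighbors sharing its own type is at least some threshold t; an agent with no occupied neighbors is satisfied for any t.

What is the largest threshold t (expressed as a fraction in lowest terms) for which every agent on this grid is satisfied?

(1,1)Q 1/2
(1,2)Q 3/3
(1,3)Q 2/2
(1,4)Q 2/2
(2,1)P 1/3
(2,2)Q 1/3
(2,4)Q 1/2
(3,1)P 3/3
(3,2)P 3/4
(3,3)P 3/3
(3,4)P 1/2
(4,1)P 2/2
(4,2)P 3/3
(4,3)P 2/2
The smallest same-type fraction is 1/3 at (2,1), which reduces to 1/3. Any threshold above that leaves this agent unsatisfied.

1/3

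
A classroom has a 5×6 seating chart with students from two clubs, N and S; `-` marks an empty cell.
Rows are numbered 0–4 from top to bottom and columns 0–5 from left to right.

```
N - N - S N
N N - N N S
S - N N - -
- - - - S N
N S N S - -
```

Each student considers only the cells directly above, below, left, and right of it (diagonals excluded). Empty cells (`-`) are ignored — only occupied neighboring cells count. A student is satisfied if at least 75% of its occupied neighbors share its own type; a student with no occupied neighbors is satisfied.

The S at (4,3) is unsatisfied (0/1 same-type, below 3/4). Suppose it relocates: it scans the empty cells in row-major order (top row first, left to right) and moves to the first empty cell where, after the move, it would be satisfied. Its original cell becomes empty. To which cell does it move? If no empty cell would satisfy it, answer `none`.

(3,1)

Vacating (4,3). Empty cells in order:
  (0,1): 0/3 same-type → still unsatisfied.
  (0,3): 1/3 same-type → still unsatisfied.
  (1,2): 0/4 same-type → still unsatisfied.
  (2,1): 1/3 same-type → still unsatisfied.
  (2,4): 1/3 same-type → still unsatisfied.
  (2,5): 1/2 same-type → still unsatisfied.
  (3,0): 1/2 same-type → still unsatisfied.
  (3,1): 1/1 same-type → satisfied — stop here.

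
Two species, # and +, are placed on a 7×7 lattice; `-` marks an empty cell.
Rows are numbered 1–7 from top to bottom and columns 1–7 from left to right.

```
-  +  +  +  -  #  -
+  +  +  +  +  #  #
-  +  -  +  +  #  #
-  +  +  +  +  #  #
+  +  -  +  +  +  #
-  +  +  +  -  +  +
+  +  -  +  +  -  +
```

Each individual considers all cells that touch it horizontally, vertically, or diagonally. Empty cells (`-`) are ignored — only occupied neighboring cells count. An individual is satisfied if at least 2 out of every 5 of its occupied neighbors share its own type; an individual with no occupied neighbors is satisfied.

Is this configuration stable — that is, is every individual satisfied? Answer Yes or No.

Yes

(1,2)+ 4/4 ✓
(1,3)+ 5/5 ✓
(1,4)+ 4/4 ✓
(1,6)# 2/3 ✓
(2,1)+ 3/3 ✓
(2,2)+ 5/5 ✓
(2,3)+ 7/7 ✓
(2,4)+ 6/6 ✓
(2,5)+ 4/7 ✓
(2,6)# 4/6 ✓
(2,7)# 4/4 ✓
(3,2)+ 5/5 ✓
(3,4)+ 7/7 ✓
(3,5)+ 5/8 ✓
(3,6)# 5/8 ✓
(3,7)# 5/5 ✓
(4,2)+ 4/4 ✓
(4,3)+ 6/6 ✓
(4,4)+ 6/6 ✓
(4,5)+ 6/8 ✓
(4,6)# 4/8 ✓
(4,7)# 4/5 ✓
(5,1)+ 3/3 ✓
(5,2)+ 5/5 ✓
(5,4)+ 6/6 ✓
(5,5)+ 6/7 ✓
(5,6)+ 4/7 ✓
(5,7)# 2/5 ✓
(6,2)+ 5/5 ✓
(6,3)+ 6/6 ✓
(6,4)+ 5/5 ✓
(6,6)+ 5/6 ✓
(6,7)+ 3/4 ✓
(7,1)+ 2/2 ✓
(7,2)+ 3/3 ✓
(7,4)+ 3/3 ✓
(7,5)+ 3/3 ✓
(7,7)+ 2/2 ✓
All meet the threshold, so the configuration is stable.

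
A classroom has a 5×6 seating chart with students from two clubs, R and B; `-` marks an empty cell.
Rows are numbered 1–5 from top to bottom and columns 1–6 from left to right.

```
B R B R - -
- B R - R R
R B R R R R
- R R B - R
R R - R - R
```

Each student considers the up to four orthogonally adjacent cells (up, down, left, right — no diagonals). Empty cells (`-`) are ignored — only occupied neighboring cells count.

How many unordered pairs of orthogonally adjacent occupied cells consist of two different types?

Scan each occupied cell's neighbors to the right and below so each pair is counted once.
From row 1: 5 unlike of 5 pairs (running 5/5).
From row 2: 1 unlike of 6 pairs (running 6/11).
From row 3: 4 unlike of 9 pairs (running 10/20).
From row 4: 2 unlike of 5 pairs (running 12/25).
From row 5: 0 unlike of 1 pairs (running 12/26).
Total adjacent occupied pairs: 26; unlike-type pairs: 12.

12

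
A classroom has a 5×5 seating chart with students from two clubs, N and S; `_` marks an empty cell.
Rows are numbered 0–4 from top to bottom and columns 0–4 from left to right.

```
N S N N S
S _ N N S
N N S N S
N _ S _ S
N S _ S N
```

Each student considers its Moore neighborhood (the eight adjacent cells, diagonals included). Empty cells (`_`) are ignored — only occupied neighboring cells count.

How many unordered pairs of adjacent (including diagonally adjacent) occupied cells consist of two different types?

24

Scan each occupied cell's neighbors to the right and below (and the two forward diagonals) so each pair is counted once.
From row 0: 7 unlike of 14 pairs (running 7/14).
From row 1: 7 unlike of 12 pairs (running 14/26).
From row 2: 6 unlike of 11 pairs (running 20/37).
From row 3: 2 unlike of 6 pairs (running 22/43).
From row 4: 2 unlike of 2 pairs (running 24/45).
Total adjacent occupied pairs: 45; unlike-type pairs: 24.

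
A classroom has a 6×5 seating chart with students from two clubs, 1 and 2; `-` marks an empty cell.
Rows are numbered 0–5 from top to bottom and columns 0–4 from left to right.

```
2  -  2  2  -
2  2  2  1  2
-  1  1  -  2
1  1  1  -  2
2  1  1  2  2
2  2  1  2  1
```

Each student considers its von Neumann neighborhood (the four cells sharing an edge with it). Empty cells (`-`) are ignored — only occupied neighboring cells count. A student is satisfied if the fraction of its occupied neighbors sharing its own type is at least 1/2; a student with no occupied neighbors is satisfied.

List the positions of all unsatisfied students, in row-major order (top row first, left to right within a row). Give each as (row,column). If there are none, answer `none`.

Row 0: (0,0)2 1/1 satisfied · (0,2)2 2/2 satisfied · (0,3)2 1/2 satisfied
Row 1: (1,0)2 2/2 satisfied · (1,1)2 2/3 satisfied · (1,2)2 2/4 satisfied · (1,3)1 0/3 not · (1,4)2 1/2 satisfied
Row 2: (2,1)1 2/3 satisfied · (2,2)1 2/3 satisfied · (2,4)2 2/2 satisfied
Row 3: (3,0)1 1/2 satisfied · (3,1)1 4/4 satisfied · (3,2)1 3/3 satisfied · (3,4)2 2/2 satisfied
Row 4: (4,0)2 1/3 not · (4,1)1 2/4 satisfied · (4,2)1 3/4 satisfied · (4,3)2 2/3 satisfied · (4,4)2 2/3 satisfied
Row 5: (5,0)2 2/2 satisfied · (5,1)2 1/3 not · (5,2)1 1/3 not · (5,3)2 1/3 not · (5,4)1 0/2 not

(1,3), (4,0), (5,1), (5,2), (5,3), (5,4)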